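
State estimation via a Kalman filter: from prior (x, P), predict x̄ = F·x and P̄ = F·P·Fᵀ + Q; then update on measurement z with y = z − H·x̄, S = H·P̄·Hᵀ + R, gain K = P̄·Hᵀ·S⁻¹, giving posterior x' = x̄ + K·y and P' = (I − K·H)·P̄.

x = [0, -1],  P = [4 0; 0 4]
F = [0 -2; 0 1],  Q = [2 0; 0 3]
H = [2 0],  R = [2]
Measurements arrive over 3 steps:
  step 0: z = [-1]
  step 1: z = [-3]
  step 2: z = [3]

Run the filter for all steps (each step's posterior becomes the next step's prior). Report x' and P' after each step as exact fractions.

step 0: x̄ = F·x = [2, -1]
step 0: P̄ = F·P·Fᵀ + Q = [18 -8; -8 7]
step 0: y = z − H·x̄ = [-5]
step 0: S = H·P̄·Hᵀ + R = [74]
step 0: K = P̄·Hᵀ·S⁻¹ = [18/37; -8/37]
step 0: x' = x̄ + K·y = [-16/37, 3/37]
step 0: P' = (I − K·H)·P̄ = [18/37 -8/37; -8/37 131/37]
step 1: x̄ = F·x = [-6/37, 3/37]
step 1: P̄ = F·P·Fᵀ + Q = [598/37 -262/37; -262/37 242/37]
step 1: y = z − H·x̄ = [-99/37]
step 1: S = H·P̄·Hᵀ + R = [2466/37]
step 1: K = P̄·Hᵀ·S⁻¹ = [598/1233; -262/1233]
step 1: x' = x̄ + K·y = [-200/137, 89/137]
step 1: P' = (I − K·H)·P̄ = [598/1233 -262/1233; -262/1233 4354/1233]
step 2: x̄ = F·x = [-178/137, 89/137]
step 2: P̄ = F·P·Fᵀ + Q = [19882/1233 -8708/1233; -8708/1233 8053/1233]
step 2: y = z − H·x̄ = [767/137]
step 2: S = H·P̄·Hᵀ + R = [81994/1233]
step 2: K = P̄·Hᵀ·S⁻¹ = [19882/40997; -8708/40997]
step 2: x' = x̄ + K·y = [58044/40997, -22119/40997]
step 2: P' = (I − K·H)·P̄ = [19882/40997 -8708/40997; -8708/40997 144761/40997]

step 0: x' = [-16/37, 3/37], P' = [18/37 -8/37; -8/37 131/37]
step 1: x' = [-200/137, 89/137], P' = [598/1233 -262/1233; -262/1233 4354/1233]
step 2: x' = [58044/40997, -22119/40997], P' = [19882/40997 -8708/40997; -8708/40997 144761/40997]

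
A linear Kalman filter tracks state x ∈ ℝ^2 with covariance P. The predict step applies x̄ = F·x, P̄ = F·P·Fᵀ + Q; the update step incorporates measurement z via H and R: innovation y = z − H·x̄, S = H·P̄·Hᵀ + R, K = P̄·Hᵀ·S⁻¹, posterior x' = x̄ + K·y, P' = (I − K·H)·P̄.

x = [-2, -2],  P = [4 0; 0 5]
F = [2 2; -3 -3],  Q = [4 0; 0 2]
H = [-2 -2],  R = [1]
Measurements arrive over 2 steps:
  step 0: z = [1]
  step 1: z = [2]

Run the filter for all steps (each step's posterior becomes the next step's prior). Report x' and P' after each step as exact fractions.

step 0: x' = [-236/61, 210/61], P' = [1656/61 -1670/61; -1670/61 1699/61]
step 1: x' = [-2572/1585, 1074/1585], P' = [4896/1585 -4682/1585; -4682/1585 4849/1585]

step 0: x̄ = F·x = [-8, 12]
step 0: P̄ = F·P·Fᵀ + Q = [40 -54; -54 83]
step 0: y = z − H·x̄ = [9]
step 0: S = H·P̄·Hᵀ + R = [61]
step 0: K = P̄·Hᵀ·S⁻¹ = [28/61; -58/61]
step 0: x' = x̄ + K·y = [-236/61, 210/61]
step 0: P' = (I − K·H)·P̄ = [1656/61 -1670/61; -1670/61 1699/61]
step 1: x̄ = F·x = [-52/61, 78/61]
step 1: P̄ = F·P·Fᵀ + Q = [304/61 -90/61; -90/61 257/61]
step 1: y = z − H·x̄ = [174/61]
step 1: S = H·P̄·Hᵀ + R = [1585/61]
step 1: K = P̄·Hᵀ·S⁻¹ = [-428/1585; -334/1585]
step 1: x' = x̄ + K·y = [-2572/1585, 1074/1585]
step 1: P' = (I − K·H)·P̄ = [4896/1585 -4682/1585; -4682/1585 4849/1585]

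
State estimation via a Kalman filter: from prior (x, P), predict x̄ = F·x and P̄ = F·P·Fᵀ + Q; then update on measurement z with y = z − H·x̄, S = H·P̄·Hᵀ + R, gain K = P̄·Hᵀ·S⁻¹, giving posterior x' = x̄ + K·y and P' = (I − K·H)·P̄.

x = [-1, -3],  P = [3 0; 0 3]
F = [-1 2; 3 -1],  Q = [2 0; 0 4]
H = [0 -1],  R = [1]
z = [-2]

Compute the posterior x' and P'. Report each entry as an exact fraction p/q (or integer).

x̄ = F·x = [-5, 0]
P̄ = F·P·Fᵀ + Q = [17 -15; -15 34]
y = z − H·x̄ = [-2]
S = H·P̄·Hᵀ + R = [35]
K = P̄·Hᵀ·S⁻¹ = [3/7; -34/35]
x' = x̄ + K·y = [-41/7, 68/35]
P' = (I − K·H)·P̄ = [74/7 -3/7; -3/7 34/35]

x' = [-41/7, 68/35]
P' = [74/7 -3/7; -3/7 34/35]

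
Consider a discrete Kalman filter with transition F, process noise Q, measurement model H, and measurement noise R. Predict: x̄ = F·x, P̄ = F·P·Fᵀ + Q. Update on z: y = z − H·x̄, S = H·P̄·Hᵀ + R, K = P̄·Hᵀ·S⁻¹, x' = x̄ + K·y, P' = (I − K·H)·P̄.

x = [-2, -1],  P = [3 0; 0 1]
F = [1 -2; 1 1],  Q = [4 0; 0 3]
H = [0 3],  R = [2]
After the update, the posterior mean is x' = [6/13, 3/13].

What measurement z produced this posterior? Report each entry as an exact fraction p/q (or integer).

x̄ = F·x = [0, -3]
P̄ = F·P·Fᵀ + Q = [11 1; 1 7]
S = H·P̄·Hᵀ + R = [65]
K = P̄·Hᵀ·S⁻¹ = [3/65; 21/65]
x' − x̄ = [6/13, 42/13] = K·y
y = (KᵀK)⁻¹·Kᵀ·(x' − x̄) = [10]
z = y + H·x̄ = [10] + [-9] = [1]

z = [1]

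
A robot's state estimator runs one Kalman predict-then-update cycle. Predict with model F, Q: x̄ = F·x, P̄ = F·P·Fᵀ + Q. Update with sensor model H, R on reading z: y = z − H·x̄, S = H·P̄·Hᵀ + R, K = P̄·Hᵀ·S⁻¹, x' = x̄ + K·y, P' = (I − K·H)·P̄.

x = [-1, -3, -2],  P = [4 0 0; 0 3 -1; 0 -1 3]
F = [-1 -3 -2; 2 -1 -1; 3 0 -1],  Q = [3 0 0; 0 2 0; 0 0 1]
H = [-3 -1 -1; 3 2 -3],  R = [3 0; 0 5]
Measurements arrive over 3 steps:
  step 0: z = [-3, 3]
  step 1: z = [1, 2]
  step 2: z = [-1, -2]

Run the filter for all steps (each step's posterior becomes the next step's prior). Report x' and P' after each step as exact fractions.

step 0: x' = [2789/2619, 197/7857, 88/7857], P' = [4892/6111 -27820/18333 -8399/18333; -27820/18333 216926/54999 75364/54999; -8399/18333 75364/54999 51134/54999]
step 1: x' = [-3190386065/5748416869, 7027313751/5748416869, 435390008/5748416869], P' = [3510453344/5748416869 -6048452729/5748416869 -1486225492/5748416869; -6048452729/5748416869 16135677998/5748416869 5044352893/5748416869; -1486225492/5748416869 5044352893/5748416869 3969995660/5748416869]
step 2: x' = [3955747191280/46741895693879, -10682160526643/140225687081637, 79865578131761/140225687081637], P' = [28496688826779/46741895693879 -49018012262494/46741895693879 -12009913887242/46741895693879; -49018012262494/46741895693879 391798878601918/140225687081637 122133667465850/140225687081637; -12009913887242/46741895693879 122133667465850/140225687081637 96337766867719/140225687081637]

step 0: x̄ = F·x = [14, 3, -1]
step 0: P̄ = F·P·Fᵀ + Q = [34 2 -9; 2 22 26; -9 26 40]
step 0: y = z − H·x̄ = [41, -48]
step 0: S = H·P̄·Hᵀ + R = [381 -276; -276 633]
step 0: K = P̄·Hᵀ·S⁻¹ = [-2603/18333 2717/18333; -13970/54999 -8524/54999; -16969/54999 -15653/54999]
step 0: x' = x̄ + K·y = [2789/2619, 197/7857, 88/7857]
step 0: P' = (I − K·H)·P̄ = [4892/6111 -27820/18333 -8399/18333; -27820/18333 216926/54999 75364/54999; -8399/18333 75364/54999 51134/54999]
step 1: x̄ = F·x = [-9134/7857, 5483/2619, 25013/7857]
step 1: P̄ = F·P·Fᵀ + Q = [381245/7857 73081/2619 153343/7857; 73081/2619 126614/6111 255677/18333; 153343/7857 255677/18333 653567/54999]
step 1: y = z − H·x̄ = [21917/7857, 9473/873]
step 1: S = H·P̄·Hᵀ + R = [43159199/54999 -3437962/6111; -3437962/6111 912017/2037]
step 1: K = P̄·Hᵀ·S⁻¹ = [-998893937/5748416869 578626210/5748416869; -1011557568/5748416869 -201412174/5748416869; -1518557359/5748416869 -1255991534/5748416869]
step 1: x' = x̄ + K·y = [-3190386065/5748416869, 7027313751/5748416869, 435390008/5748416869]
step 1: P' = (I − K·H)·P̄ = [3510453344/5748416869 -6048452729/5748416869 -1486225492/5748416869; -6048452729/5748416869 16135677998/5748416869 5044352893/5748416869; -1486225492/5748416869 5044352893/5748416869 3969995660/5748416869]
step 2: x̄ = F·x = [-18762335204/5748416869, -13843475889/5748416869, -10006548203/5748416869]
step 2: P̄ = F·P·Fᵀ + Q = [200153404947/5748416869 109248823212/5748416869 74408891988/5748416869; 109248823212/5748416869 85871739442/5748416869 55653554264/5748416869; 74408891988/5748416869 55653554264/5748416869 50229845577/5748416869]
step 2: y = z − H·x̄ = [-85885446573/5748416869, 42457479043/5748416869]
step 2: S = H·P̄·Hᵀ + R = [3167980879877/5748416869 -2303567089392/5748416869; -2303567089392/5748416869 1929461468421/5748416869]
step 2: K = P̄·Hᵀ·S⁻¹ = [-8154046776867/46741895693879 4696756723415/46741895693879; -8085603967258/46741895693879 -4793071111232/140225687081637; -12264689927599/46741895693879 -30567038131327/140225687081637]
step 2: x' = x̄ + K·y = [3955747191280/46741895693879, -10682160526643/140225687081637, 79865578131761/140225687081637]
step 2: P' = (I − K·H)·P̄ = [28496688826779/46741895693879 -49018012262494/46741895693879 -12009913887242/46741895693879; -49018012262494/46741895693879 391798878601918/140225687081637 122133667465850/140225687081637; -12009913887242/46741895693879 122133667465850/140225687081637 96337766867719/140225687081637]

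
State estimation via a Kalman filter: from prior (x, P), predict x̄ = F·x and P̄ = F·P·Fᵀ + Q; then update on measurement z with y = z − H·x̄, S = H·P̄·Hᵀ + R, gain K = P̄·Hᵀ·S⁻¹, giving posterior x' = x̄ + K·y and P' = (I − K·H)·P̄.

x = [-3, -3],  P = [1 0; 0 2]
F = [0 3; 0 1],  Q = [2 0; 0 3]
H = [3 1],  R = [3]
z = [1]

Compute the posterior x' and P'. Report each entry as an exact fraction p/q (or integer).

x̄ = F·x = [-9, -3]
P̄ = F·P·Fᵀ + Q = [20 6; 6 5]
y = z − H·x̄ = [31]
S = H·P̄·Hᵀ + R = [224]
K = P̄·Hᵀ·S⁻¹ = [33/112; 23/224]
x' = x̄ + K·y = [15/112, 41/224]
P' = (I − K·H)·P̄ = [31/56 -87/112; -87/112 591/224]

x' = [15/112, 41/224]
P' = [31/56 -87/112; -87/112 591/224]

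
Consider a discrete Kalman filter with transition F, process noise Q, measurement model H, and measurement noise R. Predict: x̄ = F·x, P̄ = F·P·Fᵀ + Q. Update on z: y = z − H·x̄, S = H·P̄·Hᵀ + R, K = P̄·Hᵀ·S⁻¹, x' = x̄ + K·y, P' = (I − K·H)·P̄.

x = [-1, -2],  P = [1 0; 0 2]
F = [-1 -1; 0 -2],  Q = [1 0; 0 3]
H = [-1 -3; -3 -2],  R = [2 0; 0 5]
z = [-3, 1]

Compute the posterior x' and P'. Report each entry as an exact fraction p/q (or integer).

x̄ = F·x = [3, 4]
P̄ = F·P·Fᵀ + Q = [4 4; 4 11]
y = z − H·x̄ = [12, 18]
S = H·P̄·Hᵀ + R = [129 122; 122 133]
K = P̄·Hᵀ·S⁻¹ = [312/2273 -628/2273; -773/2273 128/2273]
x' = x̄ + K·y = [-741/2273, 2120/2273]
P' = (I − K·H)·P̄ = [1524/2273 -716/2273; -716/2273 754/2273]

x' = [-741/2273, 2120/2273]
P' = [1524/2273 -716/2273; -716/2273 754/2273]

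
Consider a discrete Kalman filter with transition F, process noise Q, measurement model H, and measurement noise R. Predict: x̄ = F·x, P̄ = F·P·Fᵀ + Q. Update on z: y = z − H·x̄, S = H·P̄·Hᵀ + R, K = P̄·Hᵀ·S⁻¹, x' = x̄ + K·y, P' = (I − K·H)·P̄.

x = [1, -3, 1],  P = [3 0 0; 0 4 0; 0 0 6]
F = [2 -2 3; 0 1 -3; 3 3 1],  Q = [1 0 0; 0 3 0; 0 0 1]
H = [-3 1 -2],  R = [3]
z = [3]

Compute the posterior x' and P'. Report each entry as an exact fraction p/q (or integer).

x' = [7221/1631, -214/233, -1997/233]
P' = [23148/1631 -2051/233 -5914/233; -2051/233 4630/233 5336/233; -5914/233 5336/233 11578/233]

x̄ = F·x = [11, -6, -5]
P̄ = F·P·Fᵀ + Q = [83 -62 12; -62 61 -6; 12 -6 70]
y = z − H·x̄ = [32]
S = H·P̄·Hᵀ + R = [1631]
K = P̄·Hᵀ·S⁻¹ = [-335/1631; 37/233; -26/233]
x' = x̄ + K·y = [7221/1631, -214/233, -1997/233]
P' = (I − K·H)·P̄ = [23148/1631 -2051/233 -5914/233; -2051/233 4630/233 5336/233; -5914/233 5336/233 11578/233]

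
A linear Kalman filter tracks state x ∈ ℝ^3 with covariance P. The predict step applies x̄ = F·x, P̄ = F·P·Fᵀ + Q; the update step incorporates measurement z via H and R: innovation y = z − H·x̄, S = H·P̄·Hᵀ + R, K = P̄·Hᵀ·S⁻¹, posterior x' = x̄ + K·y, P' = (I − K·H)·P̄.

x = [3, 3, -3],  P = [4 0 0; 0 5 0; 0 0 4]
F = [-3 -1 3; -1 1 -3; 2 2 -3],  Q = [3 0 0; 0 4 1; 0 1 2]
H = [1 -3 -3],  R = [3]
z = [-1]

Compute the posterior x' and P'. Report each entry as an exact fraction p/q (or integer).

x' = [-488/113, -448/113, 328/113]
P' = [56751/2486 38367/2486 -19827/2486; 38367/2486 35965/2486 -22883/2486; -19827/2486 -22883/2486 16683/2486]

x̄ = F·x = [-21, 9, 21]
P̄ = F·P·Fᵀ + Q = [80 -29 -70; -29 49 39; -70 39 74]
y = z − H·x̄ = [110]
S = H·P̄·Hᵀ + R = [2486]
K = P̄·Hᵀ·S⁻¹ = [377/2486; -293/2486; -409/2486]
x' = x̄ + K·y = [-488/113, -448/113, 328/113]
P' = (I − K·H)·P̄ = [56751/2486 38367/2486 -19827/2486; 38367/2486 35965/2486 -22883/2486; -19827/2486 -22883/2486 16683/2486]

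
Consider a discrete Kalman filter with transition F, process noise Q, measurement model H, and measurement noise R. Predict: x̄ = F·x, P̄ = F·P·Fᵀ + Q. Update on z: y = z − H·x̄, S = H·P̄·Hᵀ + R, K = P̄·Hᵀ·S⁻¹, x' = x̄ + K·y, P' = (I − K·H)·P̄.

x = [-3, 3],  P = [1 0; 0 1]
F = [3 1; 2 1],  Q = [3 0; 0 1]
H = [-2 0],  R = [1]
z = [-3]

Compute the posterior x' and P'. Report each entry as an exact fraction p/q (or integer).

x̄ = F·x = [-6, -3]
P̄ = F·P·Fᵀ + Q = [13 7; 7 6]
y = z − H·x̄ = [-15]
S = H·P̄·Hᵀ + R = [53]
K = P̄·Hᵀ·S⁻¹ = [-26/53; -14/53]
x' = x̄ + K·y = [72/53, 51/53]
P' = (I − K·H)·P̄ = [13/53 7/53; 7/53 122/53]

x' = [72/53, 51/53]
P' = [13/53 7/53; 7/53 122/53]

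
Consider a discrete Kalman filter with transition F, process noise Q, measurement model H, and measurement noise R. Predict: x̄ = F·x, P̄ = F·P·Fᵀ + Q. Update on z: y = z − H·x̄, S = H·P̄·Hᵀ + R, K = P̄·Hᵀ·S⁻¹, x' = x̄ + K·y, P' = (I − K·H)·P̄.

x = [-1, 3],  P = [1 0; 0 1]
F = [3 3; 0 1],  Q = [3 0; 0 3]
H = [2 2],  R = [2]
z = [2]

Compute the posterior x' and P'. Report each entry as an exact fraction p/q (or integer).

x̄ = F·x = [6, 3]
P̄ = F·P·Fᵀ + Q = [21 3; 3 4]
y = z − H·x̄ = [-16]
S = H·P̄·Hᵀ + R = [126]
K = P̄·Hᵀ·S⁻¹ = [8/21; 1/9]
x' = x̄ + K·y = [-2/21, 11/9]
P' = (I − K·H)·P̄ = [19/7 -7/3; -7/3 22/9]

x' = [-2/21, 11/9]
P' = [19/7 -7/3; -7/3 22/9]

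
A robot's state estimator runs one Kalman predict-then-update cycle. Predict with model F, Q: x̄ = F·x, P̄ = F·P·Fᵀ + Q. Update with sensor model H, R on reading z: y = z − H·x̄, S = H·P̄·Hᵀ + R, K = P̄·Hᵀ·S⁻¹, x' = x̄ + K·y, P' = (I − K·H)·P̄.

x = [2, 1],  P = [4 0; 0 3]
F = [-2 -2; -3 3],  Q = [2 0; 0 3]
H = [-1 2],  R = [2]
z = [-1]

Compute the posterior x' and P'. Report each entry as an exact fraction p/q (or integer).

x̄ = F·x = [-6, -3]
P̄ = F·P·Fᵀ + Q = [30 6; 6 66]
y = z − H·x̄ = [-1]
S = H·P̄·Hᵀ + R = [272]
K = P̄·Hᵀ·S⁻¹ = [-9/136; 63/136]
x' = x̄ + K·y = [-807/136, -471/136]
P' = (I − K·H)·P̄ = [1959/68 975/68; 975/68 519/68]

x' = [-807/136, -471/136]
P' = [1959/68 975/68; 975/68 519/68]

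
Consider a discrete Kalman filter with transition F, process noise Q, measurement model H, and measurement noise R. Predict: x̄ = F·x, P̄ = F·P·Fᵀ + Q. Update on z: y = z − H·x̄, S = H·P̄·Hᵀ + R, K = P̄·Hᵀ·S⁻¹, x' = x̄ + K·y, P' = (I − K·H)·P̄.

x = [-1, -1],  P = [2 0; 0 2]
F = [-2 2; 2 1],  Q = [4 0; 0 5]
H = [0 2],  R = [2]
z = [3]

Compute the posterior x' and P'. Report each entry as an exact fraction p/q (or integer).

x̄ = F·x = [0, -3]
P̄ = F·P·Fᵀ + Q = [20 -4; -4 15]
y = z − H·x̄ = [9]
S = H·P̄·Hᵀ + R = [62]
K = P̄·Hᵀ·S⁻¹ = [-4/31; 15/31]
x' = x̄ + K·y = [-36/31, 42/31]
P' = (I − K·H)·P̄ = [588/31 -4/31; -4/31 15/31]

x' = [-36/31, 42/31]
P' = [588/31 -4/31; -4/31 15/31]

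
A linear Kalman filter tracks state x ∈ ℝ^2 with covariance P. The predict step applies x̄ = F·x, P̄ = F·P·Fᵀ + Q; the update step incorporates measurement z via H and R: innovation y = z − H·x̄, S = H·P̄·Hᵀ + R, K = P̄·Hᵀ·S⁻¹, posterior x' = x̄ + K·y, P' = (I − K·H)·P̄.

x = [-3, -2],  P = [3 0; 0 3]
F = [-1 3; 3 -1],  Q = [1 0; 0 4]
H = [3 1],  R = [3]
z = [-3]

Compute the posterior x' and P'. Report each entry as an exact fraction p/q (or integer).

x' = [27/16, -33/4]
P' = [823/208 -561/52; -561/52 417/13]

x̄ = F·x = [-3, -7]
P̄ = F·P·Fᵀ + Q = [31 -18; -18 34]
y = z − H·x̄ = [13]
S = H·P̄·Hᵀ + R = [208]
K = P̄·Hᵀ·S⁻¹ = [75/208; -5/52]
x' = x̄ + K·y = [27/16, -33/4]
P' = (I − K·H)·P̄ = [823/208 -561/52; -561/52 417/13]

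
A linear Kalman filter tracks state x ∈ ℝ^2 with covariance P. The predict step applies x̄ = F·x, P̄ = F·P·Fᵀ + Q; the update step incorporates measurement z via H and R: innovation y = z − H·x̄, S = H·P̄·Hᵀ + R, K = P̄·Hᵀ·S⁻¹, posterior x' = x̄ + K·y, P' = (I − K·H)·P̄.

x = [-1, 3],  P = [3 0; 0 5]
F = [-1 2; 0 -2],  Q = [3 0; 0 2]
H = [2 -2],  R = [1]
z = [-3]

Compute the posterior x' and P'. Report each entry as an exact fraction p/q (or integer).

x' = [-197/353, 318/353]
P' = [714/353 668/353; 668/353 710/353]

x̄ = F·x = [7, -6]
P̄ = F·P·Fᵀ + Q = [26 -20; -20 22]
y = z − H·x̄ = [-29]
S = H·P̄·Hᵀ + R = [353]
K = P̄·Hᵀ·S⁻¹ = [92/353; -84/353]
x' = x̄ + K·y = [-197/353, 318/353]
P' = (I − K·H)·P̄ = [714/353 668/353; 668/353 710/353]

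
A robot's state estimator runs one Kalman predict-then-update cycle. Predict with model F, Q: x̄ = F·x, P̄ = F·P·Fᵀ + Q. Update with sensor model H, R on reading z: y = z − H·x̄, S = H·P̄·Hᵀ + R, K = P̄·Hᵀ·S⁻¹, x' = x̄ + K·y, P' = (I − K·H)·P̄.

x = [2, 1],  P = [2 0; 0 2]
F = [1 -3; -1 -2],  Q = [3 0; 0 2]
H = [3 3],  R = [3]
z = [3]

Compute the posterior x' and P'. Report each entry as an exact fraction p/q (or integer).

x̄ = F·x = [-1, -4]
P̄ = F·P·Fᵀ + Q = [23 10; 10 12]
y = z − H·x̄ = [18]
S = H·P̄·Hᵀ + R = [498]
K = P̄·Hᵀ·S⁻¹ = [33/166; 11/83]
x' = x̄ + K·y = [214/83, -134/83]
P' = (I − K·H)·P̄ = [551/166 -259/83; -259/83 270/83]

x' = [214/83, -134/83]
P' = [551/166 -259/83; -259/83 270/83]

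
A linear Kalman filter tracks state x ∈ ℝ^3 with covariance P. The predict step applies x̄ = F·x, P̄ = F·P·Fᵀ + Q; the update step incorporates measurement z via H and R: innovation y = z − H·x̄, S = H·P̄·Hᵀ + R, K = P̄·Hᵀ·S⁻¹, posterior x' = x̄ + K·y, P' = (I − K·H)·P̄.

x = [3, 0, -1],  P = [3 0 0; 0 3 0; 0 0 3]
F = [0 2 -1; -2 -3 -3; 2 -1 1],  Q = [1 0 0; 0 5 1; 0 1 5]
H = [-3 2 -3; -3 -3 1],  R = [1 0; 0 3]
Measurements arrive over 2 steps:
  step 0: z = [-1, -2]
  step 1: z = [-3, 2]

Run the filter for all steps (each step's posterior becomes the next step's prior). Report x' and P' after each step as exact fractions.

step 0: x' = [-268909/241829, 708728/241829, 825488/241829], P' = [766037/241829 -1251294/241829 -1584732/241829; -1251294/241829 2175729/241829 2686449/241829; -1584732/241829 2686449/241829 3376761/241829]
step 1: x' = [237860523/1609678570, -434672169/643871428, 265820785/643871428], P' = [768918621/804839285 -503881913/321935714 -630412043/321935714; -503881913/321935714 2002868999/643871428 2325359801/643871428; -630412043/321935714 2325359801/643871428 2843667959/643871428]

step 0: x̄ = F·x = [1, -3, 5]
step 0: P̄ = F·P·Fᵀ + Q = [16 -9 -9; -9 71 -11; -9 -11 23]
step 0: y = z − H·x̄ = [23, -13]
step 0: S = H·P̄·Hᵀ + R = [714 -553; -553 767]
step 0: K = P̄·Hᵀ·S⁻¹ = [-46503/241829 -6141/34547; 45993/241829 -4136/34547; -3189/241829 3410/34547]
step 0: x' = x̄ + K·y = [-268909/241829, 708728/241829, 825488/241829]
step 0: P' = (I − K·H)·P̄ = [766037/241829 -1251294/241829 -1584732/241829; -1251294/241829 2175729/241829 2686449/241829; -1584732/241829 2686449/241829 3376761/241829]
step 1: x̄ = F·x = [591968/241829, -580690/34547, -421058/241829]
step 1: P̄ = F·P·Fᵀ + Q = [1575710/241829 -1306818/34547 -1504584/241829; -1306818/34547 9795639/34547 1608231/34547; -1504584/241829 1608231/34547 3119133/241829]
step 1: y = z − H·x̄ = [7916903/241829, -9513870/241829]
step 1: S = H·P̄·Hᵀ + R = [264372104/241829 -319229742/241829; -319229742/241829 411974001/241829]
step 1: K = P̄·Hᵀ·S⁻¹ = [-196150211/1609678570 -103671623/2414517855; 52950073/643871428 -329977859/965807142; -97812017/643871428 -174969593/965807142]
step 1: x' = x̄ + K·y = [237860523/1609678570, -434672169/643871428, 265820785/643871428]
step 1: P' = (I − K·H)·P̄ = [768918621/804839285 -503881913/321935714 -630412043/321935714; -503881913/321935714 2002868999/643871428 2325359801/643871428; -630412043/321935714 2325359801/643871428 2843667959/643871428]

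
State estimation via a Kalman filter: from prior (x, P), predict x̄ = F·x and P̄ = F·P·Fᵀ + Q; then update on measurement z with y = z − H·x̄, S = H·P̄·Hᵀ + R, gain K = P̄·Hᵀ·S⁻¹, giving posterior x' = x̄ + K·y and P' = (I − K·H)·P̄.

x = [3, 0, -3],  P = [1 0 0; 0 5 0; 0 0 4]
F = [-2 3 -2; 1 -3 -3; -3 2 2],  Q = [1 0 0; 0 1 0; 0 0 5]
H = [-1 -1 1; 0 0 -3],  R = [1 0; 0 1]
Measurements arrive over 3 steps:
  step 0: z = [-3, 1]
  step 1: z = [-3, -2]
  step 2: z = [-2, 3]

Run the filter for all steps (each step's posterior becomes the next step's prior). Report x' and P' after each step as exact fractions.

step 0: x' = [80420/11569, -50208/11569, -4275/11569], P' = [510923/34707 -159443/11569 2187/11569; -159443/11569 161216/11569 -939/11569; 2187/11569 -939/11569 1277/11569]
step 1: x' = [4303729326/791117381, -1694317659/791117381, 496822506/791117381], P' = [4993808702/791117381 -4484682783/791117381 120764047/791117381; -4484682783/791117381 4722816066/791117381 -43547719/791117381; 120764047/791117381 -43547719/791117381 87012186/791117381]
step 2: x' = [8084000099361/3808191366722, -453238704479/224011256866, -4132073344683/3808191366722], P' = [23058930044637/3808191366722 -1208230312611/224011256866 579968569851/3808191366722; -1208230312611/224011256866 635634162006/112005628433 -12285728651/224011256866; 579968569851/3808191366722 -12285728651/224011256866 418647053633/3808191366722]

step 0: x̄ = F·x = [0, 12, -15]
step 0: P̄ = F·P·Fᵀ + Q = [66 -23 20; -23 83 -57; 20 -57 50]
step 0: y = z − H·x̄ = [24, -44]
step 0: S = H·P̄·Hᵀ + R = [228 -261; -261 451]
step 0: K = P̄·Hᵀ·S⁻¹ = [-26033/34707 -6561/11569; -2712/11569 2817/11569; 29/11569 -3831/11569]
step 0: x' = x̄ + K·y = [80420/11569, -50208/11569, -4275/11569]
step 0: P' = (I − K·H)·P̄ = [510923/34707 -159443/11569 2187/11569; -159443/11569 161216/11569 -939/11569; 2187/11569 -939/11569 1277/11569]
step 1: x̄ = F·x = [-302914/11569, 10603/503, -350226/11569]
step 1: P̄ = F·P·Fᵀ + Q = [12272795/34707 -418346/1509 4059289/11569; -418346/1509 335341/1509 -139323/503; 4059289/11569 -139323/503 4120146/11569]
step 1: y = z − H·x̄ = [256474/11569, -1073816/11569]
step 1: S = H·P̄·Hᵀ + R = [8007707/34707 -9795858/11569; -9795858/11569 37092883/11569]
step 1: K = P̄·Hᵀ·S⁻¹ = [-388361872/791117381 -362292141/791117381; -281681002/791117381 130643157/791117381; 9795858/791117381 -261036558/791117381]
step 1: x' = x̄ + K·y = [4303729326/791117381, -1694317659/791117381, 496822506/791117381]
step 1: P' = (I − K·H)·P̄ = [4993808702/791117381 -4484682783/791117381 120764047/791117381; -4484682783/791117381 4722816066/791117381 -43547719/791117381; 120764047/791117381 -43547719/791117381 87012186/791117381]
step 2: x̄ = F·x = [-14684056641/791117381, 7896214785/791117381, -15306178284/791117381]
step 2: P̄ = F·P·Fᵀ + Q = [118924623927/791117381 -91719334584/791117381 116407008699/791117381; -91719334584/791117381 74473033825/791117381 -91320929086/791117381; 116407008699/791117381 -91320929086/791117381 120157821311/791117381]
step 2: y = z − H·x̄ = [6936101666/791117381, -43545182709/791117381]
step 2: S = H·P̄·Hᵀ + R = [80735768050/791117381 -285215225094/791117381; -285215225094/791117381 1082211509180/791117381]
step 2: K = P̄·Hᵀ·S⁻¹ = [-114061538847/224011256866 -1739905709553/3808191366722; -37661870026/112005628433 36857185953/224011256866; 2796227697/224011256866 -1255941160899/3808191366722]
step 2: x' = x̄ + K·y = [8084000099361/3808191366722, -453238704479/224011256866, -4132073344683/3808191366722]
step 2: P' = (I − K·H)·P̄ = [23058930044637/3808191366722 -1208230312611/224011256866 579968569851/3808191366722; -1208230312611/224011256866 635634162006/112005628433 -12285728651/224011256866; 579968569851/3808191366722 -12285728651/224011256866 418647053633/3808191366722]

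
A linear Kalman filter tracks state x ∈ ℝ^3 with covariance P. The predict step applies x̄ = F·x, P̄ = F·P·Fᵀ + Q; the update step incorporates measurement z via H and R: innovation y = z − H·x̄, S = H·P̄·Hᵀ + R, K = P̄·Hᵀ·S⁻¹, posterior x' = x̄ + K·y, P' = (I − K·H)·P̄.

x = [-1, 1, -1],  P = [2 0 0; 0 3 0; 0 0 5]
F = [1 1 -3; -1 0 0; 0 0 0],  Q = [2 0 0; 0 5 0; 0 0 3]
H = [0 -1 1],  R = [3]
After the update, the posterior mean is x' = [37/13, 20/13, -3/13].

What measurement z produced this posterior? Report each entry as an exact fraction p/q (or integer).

z = [-2]

x̄ = F·x = [3, 1, 0]
P̄ = F·P·Fᵀ + Q = [52 -2 0; -2 7 0; 0 0 3]
S = H·P̄·Hᵀ + R = [13]
K = P̄·Hᵀ·S⁻¹ = [2/13; -7/13; 3/13]
x' − x̄ = [-2/13, 7/13, -3/13] = K·y
y = (KᵀK)⁻¹·Kᵀ·(x' − x̄) = [-1]
z = y + H·x̄ = [-1] + [-1] = [-2]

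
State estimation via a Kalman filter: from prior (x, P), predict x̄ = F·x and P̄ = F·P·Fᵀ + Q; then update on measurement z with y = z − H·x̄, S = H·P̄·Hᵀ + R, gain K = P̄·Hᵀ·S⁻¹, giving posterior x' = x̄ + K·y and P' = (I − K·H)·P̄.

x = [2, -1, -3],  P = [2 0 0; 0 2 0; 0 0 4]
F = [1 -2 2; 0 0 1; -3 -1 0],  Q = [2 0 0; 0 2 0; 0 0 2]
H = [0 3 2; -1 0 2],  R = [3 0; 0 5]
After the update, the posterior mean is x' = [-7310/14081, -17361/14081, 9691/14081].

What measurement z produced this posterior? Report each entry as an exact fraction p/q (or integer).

z = [-2, 2]

x̄ = F·x = [-2, -3, -5]
P̄ = F·P·Fᵀ + Q = [28 8 -2; 8 6 0; -2 0 22]
S = H·P̄·Hᵀ + R = [145 68; 68 129]
K = P̄·Hᵀ·S⁻¹ = [4756/14081 -6000/14081; 2866/14081 -2384/14081; 2548/14081 3678/14081]
x' − x̄ = [20852/14081, 24882/14081, 80096/14081] = K·y
y = (KᵀK)⁻¹·Kᵀ·(x' − x̄) = [17, 10]
z = y + H·x̄ = [17, 10] + [-19, -8] = [-2, 2]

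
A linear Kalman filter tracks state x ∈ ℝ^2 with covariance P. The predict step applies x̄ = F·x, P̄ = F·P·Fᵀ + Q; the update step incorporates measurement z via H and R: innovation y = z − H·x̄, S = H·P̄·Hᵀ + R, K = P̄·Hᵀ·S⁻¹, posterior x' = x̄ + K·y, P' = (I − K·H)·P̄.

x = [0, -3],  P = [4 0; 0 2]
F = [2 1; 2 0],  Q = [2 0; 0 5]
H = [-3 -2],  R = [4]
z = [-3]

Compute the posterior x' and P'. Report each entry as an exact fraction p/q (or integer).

x' = [-3/5, 54/23]
P' = [8/5 -2; -2 78/23]

x̄ = F·x = [-3, 0]
P̄ = F·P·Fᵀ + Q = [20 16; 16 21]
y = z − H·x̄ = [-12]
S = H·P̄·Hᵀ + R = [460]
K = P̄·Hᵀ·S⁻¹ = [-1/5; -9/46]
x' = x̄ + K·y = [-3/5, 54/23]
P' = (I − K·H)·P̄ = [8/5 -2; -2 78/23]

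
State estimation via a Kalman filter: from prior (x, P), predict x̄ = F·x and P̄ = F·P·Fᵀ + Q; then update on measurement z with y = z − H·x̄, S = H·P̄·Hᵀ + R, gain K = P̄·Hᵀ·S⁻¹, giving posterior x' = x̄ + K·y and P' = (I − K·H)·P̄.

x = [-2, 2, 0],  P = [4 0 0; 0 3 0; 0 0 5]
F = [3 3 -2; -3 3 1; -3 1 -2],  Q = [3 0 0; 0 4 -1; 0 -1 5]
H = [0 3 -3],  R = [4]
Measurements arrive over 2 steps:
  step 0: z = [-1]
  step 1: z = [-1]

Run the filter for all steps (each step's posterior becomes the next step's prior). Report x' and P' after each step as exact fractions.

step 0: x' = [117/154, 2955/308, 3049/308], P' = [6460/77 -950/77 -944/77; -950/77 7839/154 7801/154; -944/77 7801/154 7831/154]
step 1: x' = [15267926/1774885, -3512372/354977, -17000551/1774885], P' = [1301021524/1774885 -257736343/354977 -1288724359/1774885; -257736343/354977 260761006/354977 260612606/354977; -1288724359/1774885 260612606/354977 1303109594/1774885]

step 0: x̄ = F·x = [0, 12, 8]
step 0: P̄ = F·P·Fᵀ + Q = [86 -19 -7; -19 72 34; -7 34 64]
step 0: y = z − H·x̄ = [-13]
step 0: S = H·P̄·Hᵀ + R = [616]
step 0: K = P̄·Hᵀ·S⁻¹ = [-9/154; 57/308; -45/308]
step 0: x' = x̄ + K·y = [117/154, 2955/308, 3049/308]
step 0: P' = (I − K·H)·P̄ = [6460/77 -950/77 -944/77; -950/77 7839/154 7801/154; -944/77 7801/154 7831/154]
step 1: x̄ = F·x = [3469/308, 2803/77, -3845/308]
step 1: P̄ = F·P·Fᵀ + Q = [113461/154 -50893/77 -112447/154; -50893/77 143806/77 51056/77; -112447/154 51056/77 113753/154]
step 1: y = z − H·x̄ = [-6497/44]
step 1: S = H·P̄·Hᵀ + R = [253555/22]
step 1: K = P̄·Hᵀ·S⁻¹ = [4569/253555; 15900/50711; -4989/253555]
step 1: x' = x̄ + K·y = [15267926/1774885, -3512372/354977, -17000551/1774885]
step 1: P' = (I − K·H)·P̄ = [1301021524/1774885 -257736343/354977 -1288724359/1774885; -257736343/354977 260761006/354977 260612606/354977; -1288724359/1774885 260612606/354977 1303109594/1774885]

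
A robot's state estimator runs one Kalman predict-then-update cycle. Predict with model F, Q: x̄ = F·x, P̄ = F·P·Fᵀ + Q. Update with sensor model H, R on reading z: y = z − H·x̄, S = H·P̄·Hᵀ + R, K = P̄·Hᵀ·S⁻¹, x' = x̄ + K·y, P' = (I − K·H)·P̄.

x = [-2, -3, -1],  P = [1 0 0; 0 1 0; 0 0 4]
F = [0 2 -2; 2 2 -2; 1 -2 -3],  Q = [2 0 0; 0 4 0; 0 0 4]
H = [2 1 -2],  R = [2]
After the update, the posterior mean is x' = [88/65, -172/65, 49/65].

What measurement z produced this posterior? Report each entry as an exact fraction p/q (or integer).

x̄ = F·x = [-4, -8, 7]
P̄ = F·P·Fᵀ + Q = [22 20 20; 20 28 22; 20 22 45]
S = H·P̄·Hᵀ + R = [130]
K = P̄·Hᵀ·S⁻¹ = [12/65; 12/65; -14/65]
x' − x̄ = [348/65, 348/65, -406/65] = K·y
y = (KᵀK)⁻¹·Kᵀ·(x' − x̄) = [29]
z = y + H·x̄ = [29] + [-30] = [-1]

z = [-1]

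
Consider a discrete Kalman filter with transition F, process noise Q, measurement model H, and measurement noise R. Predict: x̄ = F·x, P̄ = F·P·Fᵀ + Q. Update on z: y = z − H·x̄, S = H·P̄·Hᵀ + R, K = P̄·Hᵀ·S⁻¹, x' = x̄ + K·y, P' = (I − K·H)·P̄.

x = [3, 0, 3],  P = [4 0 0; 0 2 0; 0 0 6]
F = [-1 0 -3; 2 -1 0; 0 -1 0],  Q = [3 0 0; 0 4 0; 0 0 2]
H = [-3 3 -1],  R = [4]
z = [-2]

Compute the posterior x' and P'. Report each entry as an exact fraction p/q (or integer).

x̄ = F·x = [-12, 6, 0]
P̄ = F·P·Fᵀ + Q = [61 -8 0; -8 22 2; 0 2 4]
y = z − H·x̄ = [-56]
S = H·P̄·Hᵀ + R = [887]
K = P̄·Hᵀ·S⁻¹ = [-207/887; 88/887; 2/887]
x' = x̄ + K·y = [948/887, 394/887, -112/887]
P' = (I − K·H)·P̄ = [11258/887 11120/887 414/887; 11120/887 11770/887 1598/887; 414/887 1598/887 3544/887]

x' = [948/887, 394/887, -112/887]
P' = [11258/887 11120/887 414/887; 11120/887 11770/887 1598/887; 414/887 1598/887 3544/887]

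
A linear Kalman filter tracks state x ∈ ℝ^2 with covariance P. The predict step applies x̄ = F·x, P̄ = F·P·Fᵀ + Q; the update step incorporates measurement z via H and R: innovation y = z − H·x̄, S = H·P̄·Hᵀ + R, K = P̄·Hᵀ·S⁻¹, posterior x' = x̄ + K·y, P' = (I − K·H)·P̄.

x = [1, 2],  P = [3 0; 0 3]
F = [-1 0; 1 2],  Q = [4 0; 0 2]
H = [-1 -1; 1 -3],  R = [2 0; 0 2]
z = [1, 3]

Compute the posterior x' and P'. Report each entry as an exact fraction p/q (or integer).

x' = [43/539, -493/539]
P' = [557/539 107/539; 107/539 127/539]

x̄ = F·x = [-1, 5]
P̄ = F·P·Fᵀ + Q = [7 -3; -3 17]
y = z − H·x̄ = [5, 19]
S = H·P̄·Hᵀ + R = [20 38; 38 180]
K = P̄·Hᵀ·S⁻¹ = [-332/539 118/539; -117/539 -137/539]
x' = x̄ + K·y = [43/539, -493/539]
P' = (I − K·H)·P̄ = [557/539 107/539; 107/539 127/539]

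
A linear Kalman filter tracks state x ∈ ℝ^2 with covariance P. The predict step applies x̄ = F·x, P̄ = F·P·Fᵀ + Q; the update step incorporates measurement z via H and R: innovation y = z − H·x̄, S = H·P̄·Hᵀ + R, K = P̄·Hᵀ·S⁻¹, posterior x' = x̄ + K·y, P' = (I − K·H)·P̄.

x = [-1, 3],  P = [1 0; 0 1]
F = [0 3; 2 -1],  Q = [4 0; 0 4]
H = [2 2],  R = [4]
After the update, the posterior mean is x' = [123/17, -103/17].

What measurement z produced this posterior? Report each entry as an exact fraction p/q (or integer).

x̄ = F·x = [9, -5]
P̄ = F·P·Fᵀ + Q = [13 -3; -3 9]
S = H·P̄·Hᵀ + R = [68]
K = P̄·Hᵀ·S⁻¹ = [5/17; 3/17]
x' − x̄ = [-30/17, -18/17] = K·y
y = (KᵀK)⁻¹·Kᵀ·(x' − x̄) = [-6]
z = y + H·x̄ = [-6] + [8] = [2]

z = [2]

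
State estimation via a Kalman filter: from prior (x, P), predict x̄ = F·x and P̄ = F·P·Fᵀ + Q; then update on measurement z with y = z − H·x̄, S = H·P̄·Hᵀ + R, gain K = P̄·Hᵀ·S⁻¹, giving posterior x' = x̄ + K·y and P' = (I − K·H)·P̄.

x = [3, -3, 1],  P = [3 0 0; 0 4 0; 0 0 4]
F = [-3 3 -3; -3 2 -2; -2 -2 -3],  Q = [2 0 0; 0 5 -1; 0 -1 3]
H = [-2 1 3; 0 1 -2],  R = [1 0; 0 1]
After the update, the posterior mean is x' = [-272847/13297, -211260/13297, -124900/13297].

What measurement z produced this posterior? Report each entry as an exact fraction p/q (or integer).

z = [-3, 3]

x̄ = F·x = [-21, -17, -3]
P̄ = F·P·Fᵀ + Q = [101 75 30; 75 64 25; 30 25 67]
S = H·P̄·Hᵀ + R = [562 -343; -343 233]
K = P̄·Hᵀ·S⁻¹ = [-3476/13297 -4261/13297; 2239/13297 4095/13297; 1291/13297 -4320/13297]
x' − x̄ = [6390/13297, 14789/13297, -85009/13297] = K·y
y = (KᵀK)⁻¹·Kᵀ·(x' − x̄) = [-19, 14]
z = y + H·x̄ = [-19, 14] + [16, -11] = [-3, 3]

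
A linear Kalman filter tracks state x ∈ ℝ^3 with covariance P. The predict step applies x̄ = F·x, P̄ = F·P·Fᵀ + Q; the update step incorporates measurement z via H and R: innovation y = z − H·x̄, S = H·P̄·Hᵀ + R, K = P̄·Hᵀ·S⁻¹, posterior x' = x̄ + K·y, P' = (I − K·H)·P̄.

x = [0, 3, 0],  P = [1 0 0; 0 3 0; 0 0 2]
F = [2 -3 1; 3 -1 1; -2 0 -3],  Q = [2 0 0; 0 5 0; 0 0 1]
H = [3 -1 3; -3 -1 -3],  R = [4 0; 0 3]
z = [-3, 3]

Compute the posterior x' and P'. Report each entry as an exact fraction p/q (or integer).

x̄ = F·x = [-9, -3, 0]
P̄ = F·P·Fᵀ + Q = [35 17 -10; 17 19 -12; -10 -12 23]
y = z − H·x̄ = [21, -27]
S = H·P̄·Hᵀ + R = [335 -323; -323 394]
K = P̄·Hᵀ·S⁻¹ = [-6864/27661 -12086/27661; -12558/27661 -12682/27661; 11373/27661 7428/27661]
x' = x̄ + K·y = [-66771/27661, -4287/27661, 38277/27661]
P' = (I − K·H)·P̄ = [254335/27661 31857/27661 -252868/27661; 31857/27661 44139/27661 -33888/27661; -252868/27661 -33888/27661 256736/27661]

x' = [-66771/27661, -4287/27661, 38277/27661]
P' = [254335/27661 31857/27661 -252868/27661; 31857/27661 44139/27661 -33888/27661; -252868/27661 -33888/27661 256736/27661]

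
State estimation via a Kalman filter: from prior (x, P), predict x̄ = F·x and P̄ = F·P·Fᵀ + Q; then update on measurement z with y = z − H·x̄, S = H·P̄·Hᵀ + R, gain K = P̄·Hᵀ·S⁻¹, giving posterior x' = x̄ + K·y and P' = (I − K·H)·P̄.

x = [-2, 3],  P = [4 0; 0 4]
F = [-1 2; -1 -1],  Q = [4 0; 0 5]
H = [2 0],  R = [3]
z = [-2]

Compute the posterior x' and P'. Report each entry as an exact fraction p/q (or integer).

x̄ = F·x = [8, -1]
P̄ = F·P·Fᵀ + Q = [24 -4; -4 13]
y = z − H·x̄ = [-18]
S = H·P̄·Hᵀ + R = [99]
K = P̄·Hᵀ·S⁻¹ = [16/33; -8/99]
x' = x̄ + K·y = [-8/11, 5/11]
P' = (I − K·H)·P̄ = [8/11 -4/33; -4/33 1223/99]

x' = [-8/11, 5/11]
P' = [8/11 -4/33; -4/33 1223/99]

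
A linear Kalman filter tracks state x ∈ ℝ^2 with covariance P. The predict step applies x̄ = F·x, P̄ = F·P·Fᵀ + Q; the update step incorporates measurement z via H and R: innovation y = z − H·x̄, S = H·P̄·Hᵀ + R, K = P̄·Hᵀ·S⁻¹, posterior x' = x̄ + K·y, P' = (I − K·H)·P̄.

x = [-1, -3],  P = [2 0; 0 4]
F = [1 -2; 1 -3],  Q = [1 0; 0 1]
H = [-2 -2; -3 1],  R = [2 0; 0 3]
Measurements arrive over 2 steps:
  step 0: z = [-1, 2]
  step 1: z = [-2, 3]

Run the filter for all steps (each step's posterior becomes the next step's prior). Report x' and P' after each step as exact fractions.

step 0: x' = [-849/2797, 2330/2797], P' = [512/2797 -117/2797; -117/2797 1092/2797]
step 1: x' = [-299687/893557, 909453/893557], P' = [160109/893557 -35199/893557; -35199/893557 332247/893557]

step 0: x̄ = F·x = [5, 8]
step 0: P̄ = F·P·Fᵀ + Q = [19 26; 26 39]
step 0: y = z − H·x̄ = [25, 9]
step 0: S = H·P̄·Hᵀ + R = [442 140; 140 57]
step 0: K = P̄·Hᵀ·S⁻¹ = [-395/2797 -551/2797; -975/2797 481/2797]
step 0: x' = x̄ + K·y = [-849/2797, 2330/2797]
step 0: P' = (I − K·H)·P̄ = [512/2797 -117/2797; -117/2797 1092/2797]
step 1: x̄ = F·x = [-5509/2797, -7839/2797]
step 1: P̄ = F·P·Fᵀ + Q = [8145/2797 7649/2797; 7649/2797 13839/2797]
step 1: y = z − H·x̄ = [-32290/2797, -297/2797]
step 1: S = H·P̄·Hᵀ + R = [154722/2797 51788/2797; 51788/2797 49641/2797]
step 1: K = P̄·Hᵀ·S⁻¹ = [-124910/893557 -1606/8351; -297048/893557 1364/8351]
step 1: x' = x̄ + K·y = [-299687/893557, 909453/893557]
step 1: P' = (I − K·H)·P̄ = [160109/893557 -35199/893557; -35199/893557 332247/893557]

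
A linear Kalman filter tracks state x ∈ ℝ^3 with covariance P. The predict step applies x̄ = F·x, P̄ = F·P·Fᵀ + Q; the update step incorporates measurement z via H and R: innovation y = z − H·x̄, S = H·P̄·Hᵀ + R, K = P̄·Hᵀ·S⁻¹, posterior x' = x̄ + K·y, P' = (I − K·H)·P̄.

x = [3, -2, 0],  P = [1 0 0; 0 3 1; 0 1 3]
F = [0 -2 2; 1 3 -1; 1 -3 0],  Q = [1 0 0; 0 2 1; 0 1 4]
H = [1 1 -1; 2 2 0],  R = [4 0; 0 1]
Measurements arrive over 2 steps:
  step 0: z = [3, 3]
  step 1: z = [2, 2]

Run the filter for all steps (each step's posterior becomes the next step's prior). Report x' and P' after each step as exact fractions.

step 0: x̄ = F·x = [4, -3, 9]
step 0: P̄ = F·P·Fᵀ + Q = [17 -16 12; -16 27 -22; 12 -22 32]
step 0: y = z − H·x̄ = [11, 1]
step 0: S = H·P̄·Hᵀ + R = [68 44; 44 49]
step 0: K = P̄·Hᵀ·S⁻¹ = [-627/1396 155/349; 649/1396 11/349; -589/698 122/349]
step 0: x' = x̄ + K·y = [-693/1396, 2995/1396, 47/698]
step 0: P' = (I − K·H)·P̄ = [15595/1396 -15285/1396 1409/698; -15285/1396 15307/1396 -1287/698; 1409/698 -1287/698 1239/349]
step 1: x̄ = F·x = [-2901/698, 4099/698, -4839/698]
step 1: P̄ = F·P·Fᵀ + Q = [25760/349 -21535/349 35873/349; -21535/349 19801/349 -32828/349; 35873/349 -32828/349 62663/349]
step 1: y = z − H·x̄ = [-4641/698, -500/349]
step 1: S = H·P̄·Hᵀ + R = [60460/349 -1108/349; -1108/349 10313/349]
step 1: K = P̄·Hᵀ·S⁻¹ = [-227094/445771 340846/445771; 453911/891542 -125518/445771; -871193/891542 216436/445771]
step 1: x' = x̄ + K·y = [-1662133/891542, 5154343/1783084, -2016725/1783084]
step 1: P' = (I − K·H)·P̄ = [4056852/445771 -3886429/445771 1078799/445771; -3886429/445771 3823670/445771 -970581/445771; 1078799/445771 -970581/445771 1850604/445771]

step 0: x' = [-693/1396, 2995/1396, 47/698], P' = [15595/1396 -15285/1396 1409/698; -15285/1396 15307/1396 -1287/698; 1409/698 -1287/698 1239/349]
step 1: x' = [-1662133/891542, 5154343/1783084, -2016725/1783084], P' = [4056852/445771 -3886429/445771 1078799/445771; -3886429/445771 3823670/445771 -970581/445771; 1078799/445771 -970581/445771 1850604/445771]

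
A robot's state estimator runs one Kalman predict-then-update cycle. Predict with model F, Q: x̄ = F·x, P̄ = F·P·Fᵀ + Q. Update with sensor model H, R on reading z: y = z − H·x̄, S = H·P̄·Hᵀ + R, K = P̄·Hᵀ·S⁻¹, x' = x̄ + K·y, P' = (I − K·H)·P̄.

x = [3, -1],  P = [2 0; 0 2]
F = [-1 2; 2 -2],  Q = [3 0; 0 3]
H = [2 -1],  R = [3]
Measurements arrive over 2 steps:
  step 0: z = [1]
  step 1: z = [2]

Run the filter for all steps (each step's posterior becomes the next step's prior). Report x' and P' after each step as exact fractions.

step 0: x' = [56/61, 159/122], P' = [71/61 85/61; 85/61 469/122]
step 1: x' = [3127/3298, -1077/6596], P' = [1839/1649 3945/3298; 3945/3298 21375/6596]

step 0: x̄ = F·x = [-5, 8]
step 0: P̄ = F·P·Fᵀ + Q = [13 -12; -12 19]
step 0: y = z − H·x̄ = [19]
step 0: S = H·P̄·Hᵀ + R = [122]
step 0: K = P̄·Hᵀ·S⁻¹ = [19/61; -43/122]
step 0: x' = x̄ + K·y = [56/61, 159/122]
step 0: P' = (I − K·H)·P̄ = [71/61 85/61; 85/61 469/122]
step 1: x̄ = F·x = [103/61, -47/61]
step 1: P̄ = F·P·Fᵀ + Q = [852/61 -570/61; -570/61 725/61]
step 1: y = z − H·x̄ = [-131/61]
step 1: S = H·P̄·Hᵀ + R = [6596/61]
step 1: K = P̄·Hᵀ·S⁻¹ = [1137/3298; -1865/6596]
step 1: x' = x̄ + K·y = [3127/3298, -1077/6596]
step 1: P' = (I − K·H)·P̄ = [1839/1649 3945/3298; 3945/3298 21375/6596]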